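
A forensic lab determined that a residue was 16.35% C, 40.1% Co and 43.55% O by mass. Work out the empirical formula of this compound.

Assume 100 g: 16.35 g C, 40.1 g Co, 43.55 g O.
n(C) = 16.35/12.01 = 1.361, n(Co) = 40.1/58.93 = 0.6805, n(O) = 43.55/16.00 = 2.722
Smallest is Co at 0.6805 mol; normalising gives C 2.001, Co 1.000, O 4.000
→ C2CoO4

C2CoO4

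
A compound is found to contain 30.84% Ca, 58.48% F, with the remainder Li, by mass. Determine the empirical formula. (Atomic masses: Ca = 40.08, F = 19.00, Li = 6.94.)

Assume 100 g: 30.84 g Ca, 58.48 g F, 10.68 g Li.
Ca: 30.84 g ÷ 40.08 g/mol = 0.7695 mol
F: 58.48 g ÷ 19.00 g/mol = 3.078 mol
Li: 10.68 g ÷ 6.94 g/mol = 1.539 mol
Ratios (÷ 0.7695): Ca 1.000, F 4.000, Li 2.000
Ratio ≈ 1:4:2, so the empirical formula is CaF4Li2

CaF4Li2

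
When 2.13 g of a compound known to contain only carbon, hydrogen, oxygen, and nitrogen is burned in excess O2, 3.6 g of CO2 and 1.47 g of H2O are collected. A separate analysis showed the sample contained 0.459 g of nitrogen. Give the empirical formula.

C5H10N2O2

mol C = 3.6 / 44.01 = 0.08180; mass C = 0.08180 × 12.01 = 0.9824 g
mol H = 2 × (1.47 / 18.02) = 0.1632; mass H = 0.1632 × 1.008 = 0.1645 g
mol N = 0.459 / 14.01 = 0.03276
mass O = 2.13 − (1.606) = 0.5241 g → mol O = 0.03276
Divide by the smallest (0.03276 mol O): C 2.497, H 4.981, N 1.000, O 1.000
×2: C 4.99, H 9.96, N 2.00, O 2.00 → C5H10N2O2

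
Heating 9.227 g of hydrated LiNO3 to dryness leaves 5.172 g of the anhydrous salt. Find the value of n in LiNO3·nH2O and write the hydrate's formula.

Mass of water lost = 9.227 − 5.172 = 4.055 g → 4.055 / 18.02 = 0.225 mol H2O
Molar mass of LiNO3 = 68.95 g/mol → mol LiNO3 = 5.172 / 68.95 = 0.07501
n = 0.225 / 0.07501 = 3.00 ≈ 3 → LiNO3·3H2O

LiNO3·3H2O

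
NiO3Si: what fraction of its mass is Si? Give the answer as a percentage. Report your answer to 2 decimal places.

Molar mass = 1(58.69) + 3(16.00) + 1(28.09) = 134.780 g/mol
Mass of Si per mole = 1 × 28.09 = 28.090 g
% Si = 28.090 / 134.780 × 100 = 20.84%

20.84%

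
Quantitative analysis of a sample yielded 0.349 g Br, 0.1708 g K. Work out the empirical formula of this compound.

Br: 0.349 g ÷ 79.90 g/mol = 0.004368 mol
K: 0.1708 g ÷ 39.10 g/mol = 0.004368 mol
Smallest is Br at 0.004368 mol; normalising gives Br 1.000, K 1.000
→ BrK

BrK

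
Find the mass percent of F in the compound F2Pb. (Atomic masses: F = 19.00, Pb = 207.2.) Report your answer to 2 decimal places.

15.50%

Molar mass = 2(19.00) + 1(207.2) = 245.200 g/mol
Mass of F per mole = 2 × 19.00 = 38.000 g
% F = 38.000 / 245.200 × 100 = 15.50%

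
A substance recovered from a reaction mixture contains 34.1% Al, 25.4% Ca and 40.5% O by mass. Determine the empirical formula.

Al2CaO4

Assume 100 g: 34.1 g Al, 25.4 g Ca, 40.5 g O.
Moles — Al: 34.1 / 26.98 = 1.264 mol; Ca: 25.4 / 40.08 = 0.6337 mol; O: 40.5 / 16.00 = 2.531 mol
Smallest is Ca at 0.6337 mol; normalising gives Al 1.994, Ca 1.000, O 3.994
→ Al2CaO4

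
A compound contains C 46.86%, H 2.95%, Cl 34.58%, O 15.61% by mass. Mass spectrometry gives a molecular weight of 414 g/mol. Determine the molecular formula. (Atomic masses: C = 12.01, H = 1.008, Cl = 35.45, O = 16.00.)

Assume 100 g: 46.86 g C, 2.95 g H, 34.58 g Cl, 15.61 g O.
C: 46.86 g ÷ 12.01 g/mol = 3.902 mol
H: 2.95 g ÷ 1.008 g/mol = 2.927 mol
Cl: 34.58 g ÷ 35.45 g/mol = 0.9755 mol
O: 15.61 g ÷ 16.00 g/mol = 0.9756 mol
Ratios (÷ 0.9755): C 4.000, H 3.000, Cl 1.000, O 1.000
Ratio ≈ 4:3:1:1, so the empirical formula is C4H3ClO
Empirical-formula mass = 102.51 g/mol
n = 414 / 102.51 = 4.04 ≈ 4
Molecular formula = (C4H3ClO)×4 = C16H12Cl4O4

C16H12Cl4O4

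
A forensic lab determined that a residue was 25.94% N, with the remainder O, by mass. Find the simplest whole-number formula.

N2O5

Assume 100 g: 25.94 g N, 74.06 g O.
Moles — N: 25.94 / 14.01 = 1.852 mol; O: 74.06 / 16.00 = 4.629 mol
Ratios (÷ 1.852): N 1.000, O 2.500
×2: N 2.00, O 5.00 → N2O5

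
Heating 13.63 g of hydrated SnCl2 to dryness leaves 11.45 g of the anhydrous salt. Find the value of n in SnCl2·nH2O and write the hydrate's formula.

Mass of water lost = 13.63 − 11.45 = 2.18 g → 2.18 / 18.02 = 0.121 mol H2O
Molar mass of SnCl2 = 189.61 g/mol → mol SnCl2 = 11.45 / 189.61 = 0.06039
n = 0.121 / 0.06039 = 2.00 ≈ 2 → SnCl2·2H2O

SnCl2·2H2O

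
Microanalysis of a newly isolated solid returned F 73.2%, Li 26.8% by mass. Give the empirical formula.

Assume 100 g: 73.2 g F, 26.8 g Li.
F: 73.2 g ÷ 19.00 g/mol = 3.853 mol
Li: 26.8 g ÷ 6.94 g/mol = 3.862 mol
Divide by the smallest (3.853 mol F): F 1.000, Li 1.002
→ FLi

FLi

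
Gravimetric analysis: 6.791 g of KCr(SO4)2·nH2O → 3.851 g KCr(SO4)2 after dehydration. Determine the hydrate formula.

Mass of water lost = 6.791 − 3.851 = 2.94 g → 2.94 / 18.02 = 0.1632 mol H2O
Molar mass of KCr(SO4)2 = 283.24 g/mol → mol KCr(SO4)2 = 3.851 / 283.24 = 0.0136
n = 0.1632 / 0.0136 = 12.00 ≈ 12 → KCr(SO4)2·12H2O

KCr(SO4)2·12H2O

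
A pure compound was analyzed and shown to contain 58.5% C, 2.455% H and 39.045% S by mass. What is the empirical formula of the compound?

C4H2S

Assume 100 g: 58.5 g C, 2.455 g H, 39.045 g S.
n(C) = 58.5/12.01 = 4.871, n(H) = 2.455/1.008 = 2.436, n(S) = 39.045/32.07 = 1.217
Divide by the smallest (1.217 mol S): C 4.001, H 2.000, S 1.000
Ratio ≈ 4:2:1, so the empirical formula is C4H2S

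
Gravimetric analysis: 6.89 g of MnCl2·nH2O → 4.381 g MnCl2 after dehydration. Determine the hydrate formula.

Mass of water lost = 6.89 − 4.381 = 2.509 g → 2.509 / 18.02 = 0.1392 mol H2O
Molar mass of MnCl2 = 125.84 g/mol → mol MnCl2 = 4.381 / 125.84 = 0.03481
n = 0.1392 / 0.03481 = 4.00 ≈ 4 → MnCl2·4H2O

MnCl2·4H2O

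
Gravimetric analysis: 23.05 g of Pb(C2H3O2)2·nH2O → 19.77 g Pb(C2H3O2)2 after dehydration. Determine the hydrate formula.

Mass of water lost = 23.05 − 19.77 = 3.28 g → 3.28 / 18.02 = 0.182 mol H2O
Molar mass of Pb(C2H3O2)2 = 325.29 g/mol → mol Pb(C2H3O2)2 = 19.77 / 325.29 = 0.06078
n = 0.182 / 0.06078 = 2.99 ≈ 3 → Pb(C2H3O2)2·3H2O

Pb(C2H3O2)2·3H2O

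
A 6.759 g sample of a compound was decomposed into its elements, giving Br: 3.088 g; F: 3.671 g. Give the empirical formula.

BrF5

n(Br) = 3.088/79.90 = 0.03865, n(F) = 3.671/19.00 = 0.1932
Smallest is Br at 0.03865 mol; normalising gives Br 1.000, F 4.999
Ratio ≈ 1:5, so the empirical formula is BrF5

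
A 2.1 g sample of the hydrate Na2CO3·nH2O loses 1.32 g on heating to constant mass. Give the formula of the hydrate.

Na2CO3·10H2O

Mass of anhydrous Na2CO3 = 2.1 − 1.32 = 0.78 g
mol H2O = 1.32 / 18.02 = 0.07325
Molar mass of Na2CO3 = 105.99 g/mol → mol Na2CO3 = 0.78 / 105.99 = 0.007359
n = 0.07325 / 0.007359 = 9.95 ≈ 10 → Na2CO3·10H2O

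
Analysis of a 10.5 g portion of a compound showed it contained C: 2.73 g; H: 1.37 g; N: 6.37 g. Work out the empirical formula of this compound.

CH6N2

Moles — C: 2.73 / 12.01 = 0.2273 mol; H: 1.37 / 1.008 = 1.359 mol; N: 6.37 / 14.01 = 0.4547 mol
Divide by the smallest (0.2273 mol C): C 1.000, H 5.979, N 2.000
Ratio ≈ 1:6:2, so the empirical formula is CH6N2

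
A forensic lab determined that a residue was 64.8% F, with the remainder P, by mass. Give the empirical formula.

Assume 100 g: 64.8 g F, 35.2 g P.
Moles — F: 64.8 / 19.00 = 3.411 mol; P: 35.2 / 30.97 = 1.137 mol
Ratios (÷ 1.137): F 3.001, P 1.000
≈ 3:1 → F3P

F3P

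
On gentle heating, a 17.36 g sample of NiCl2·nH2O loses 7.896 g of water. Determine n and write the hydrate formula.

Mass of anhydrous NiCl2 = 17.36 − 7.896 = 9.464 g
mol H2O = 7.896 / 18.02 = 0.4382
Molar mass of NiCl2 = 129.59 g/mol → mol NiCl2 = 9.464 / 129.59 = 0.07303
n = 0.4382 / 0.07303 = 6.00 ≈ 6 → NiCl2·6H2O

NiCl2·6H2O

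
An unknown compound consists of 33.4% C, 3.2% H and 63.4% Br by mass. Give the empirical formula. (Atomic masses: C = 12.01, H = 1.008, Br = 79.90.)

C7H8Br2

Assume 100 g: 33.4 g C, 3.2 g H, 63.4 g Br.
C: 33.4 g ÷ 12.01 g/mol = 2.781 mol
H: 3.2 g ÷ 1.008 g/mol = 3.175 mol
Br: 63.4 g ÷ 79.90 g/mol = 0.7935 mol
Divide by the smallest (0.7935 mol Br): C 3.505, H 4.001, Br 1.000
Scaling by 2: C 7.01, H 8.00, Br 2.00 → C7H8Br2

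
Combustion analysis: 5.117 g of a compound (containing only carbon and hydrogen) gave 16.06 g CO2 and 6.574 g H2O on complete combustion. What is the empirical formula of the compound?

mol C = 16.06 / 44.01 = 0.3649; mass C = 0.3649 × 12.01 = 4.383 g
mol H = 2 × (6.574 / 18.02) = 0.7296; mass H = 0.7296 × 1.008 = 0.7355 g
Smallest is C at 0.3649 mol; normalising gives C 1.000, H 1.999
≈ 1:2 → CH2

CH2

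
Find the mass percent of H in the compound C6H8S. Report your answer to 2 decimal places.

7.19%

Molar mass = 6(12.01) + 8(1.008) + 1(32.07) = 112.194 g/mol
Mass of H per mole = 8 × 1.008 = 8.064 g
% H = 8.064 / 112.194 × 100 = 7.19%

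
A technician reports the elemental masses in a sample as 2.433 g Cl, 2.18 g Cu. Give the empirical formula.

n(Cl) = 2.433/35.45 = 0.06863, n(Cu) = 2.18/63.55 = 0.0343
Smallest is Cu at 0.0343 mol; normalising gives Cl 2.001, Cu 1.000
→ Cl2Cu

Cl2Cu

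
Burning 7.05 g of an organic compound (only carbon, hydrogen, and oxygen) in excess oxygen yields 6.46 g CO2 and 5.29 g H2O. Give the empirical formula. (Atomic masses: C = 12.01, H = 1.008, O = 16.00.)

mol C = 6.46 / 44.01 = 0.1468; mass C = 0.1468 × 12.01 = 1.763 g
mol H = 2 × (5.29 / 18.02) = 0.5871; mass H = 0.5871 × 1.008 = 0.5918 g
mass O = 7.05 − (2.355) = 4.695 g → mol O = 0.2935
Smallest is C at 0.1468 mol; normalising gives C 1.000, H 4.000, O 1.999
≈ 1:4:2 → CH4O2

CH4O2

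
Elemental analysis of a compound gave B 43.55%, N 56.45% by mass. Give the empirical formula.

BN

Assume 100 g: 43.55 g B, 56.45 g N.
n(B) = 43.55/10.81 = 4.029, n(N) = 56.45/14.01 = 4.029
Divide by the smallest (4.029 mol B): B 1.000, N 1.000
→ BN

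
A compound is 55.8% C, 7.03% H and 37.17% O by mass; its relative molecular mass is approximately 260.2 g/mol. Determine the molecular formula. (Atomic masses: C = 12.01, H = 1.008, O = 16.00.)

Assume 100 g: 55.8 g C, 7.03 g H, 37.17 g O.
n(C) = 55.8/12.01 = 4.646, n(H) = 7.03/1.008 = 6.974, n(O) = 37.17/16.00 = 2.323
Smallest is O at 2.323 mol; normalising gives C 2.000, H 3.002, O 1.000
Ratio ≈ 2:3:1, so the empirical formula is C2H3O
Empirical-formula mass = 43.04 g/mol
n = 260.2 / 43.04 = 6.04 ≈ 6
Molecular formula = (C2H3O)×6 = C12H18O6

C12H18O6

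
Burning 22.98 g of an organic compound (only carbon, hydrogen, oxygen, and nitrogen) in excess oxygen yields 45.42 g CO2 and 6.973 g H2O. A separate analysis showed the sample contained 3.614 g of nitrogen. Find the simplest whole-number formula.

mol C = 45.42 / 44.01 = 1.032; mass C = 1.032 × 12.01 = 12.39 g
mol H = 2 × (6.973 / 18.02) = 0.7739; mass H = 0.7739 × 1.008 = 0.7801 g
mol N = 3.614 / 14.01 = 0.2580
mass O = 22.98 − (16.79) = 6.191 g → mol O = 0.3869
Divide by the smallest (0.258 mol N): C 4.001, H 3.000, N 1.000, O 1.500
×2: C 8.00, H 6.00, N 2.00, O 3.00 → C8H6N2O3

C8H6N2O3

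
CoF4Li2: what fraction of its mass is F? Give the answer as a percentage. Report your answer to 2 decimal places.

51.07%

Molar mass = 1(58.93) + 4(19.00) + 2(6.94) = 148.810 g/mol
Mass of F per mole = 4 × 19.00 = 76.000 g
% F = 76.000 / 148.810 × 100 = 51.07%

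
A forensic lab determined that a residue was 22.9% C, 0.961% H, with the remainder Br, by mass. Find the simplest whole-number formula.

Assume 100 g: 22.9 g C, 0.961 g H, 76.14 g Br.
C: 22.9 g ÷ 12.01 g/mol = 1.907 mol
H: 0.961 g ÷ 1.008 g/mol = 0.9534 mol
Br: 76.14 g ÷ 79.90 g/mol = 0.9529 mol
Ratios (÷ 0.9529): C 2.001, H 1.000, Br 1.000
Ratio ≈ 2:1:1, so the empirical formula is C2HBr

C2HBr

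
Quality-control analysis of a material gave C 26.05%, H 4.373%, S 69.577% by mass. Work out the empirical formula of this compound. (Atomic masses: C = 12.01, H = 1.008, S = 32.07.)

Assume 100 g: 26.05 g C, 4.373 g H, 69.577 g S.
n(C) = 26.05/12.01 = 2.169, n(H) = 4.373/1.008 = 4.338, n(S) = 69.577/32.07 = 2.17
Divide by the smallest (2.169 mol C): C 1.000, H 2.000, S 1.000
→ CH2S

CH2S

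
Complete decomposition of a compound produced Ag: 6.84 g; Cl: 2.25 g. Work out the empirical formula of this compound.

AgCl

Moles — Ag: 6.84 / 107.87 = 0.06341 mol; Cl: 2.25 / 35.45 = 0.06347 mol
Smallest is Ag at 0.06341 mol; normalising gives Ag 1.000, Cl 1.001
≈ 1:1 → AgCl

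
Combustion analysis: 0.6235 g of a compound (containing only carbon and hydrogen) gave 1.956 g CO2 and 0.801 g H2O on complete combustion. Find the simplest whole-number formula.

mol C = 1.956 / 44.01 = 0.04444; mass C = 0.04444 × 12.01 = 0.5338 g
mol H = 2 × (0.801 / 18.02) = 0.08890; mass H = 0.08890 × 1.008 = 0.08961 g
Divide by the smallest (0.04444 mol C): C 1.000, H 2.000
→ CH2

CH2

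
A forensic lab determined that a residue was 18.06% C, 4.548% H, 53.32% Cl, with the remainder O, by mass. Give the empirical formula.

Assume 100 g: 18.06 g C, 4.548 g H, 53.32 g Cl, 24.072 g O.
n(C) = 18.06/12.01 = 1.504, n(H) = 4.548/1.008 = 4.512, n(Cl) = 53.32/35.45 = 1.504, n(O) = 24.072/16.00 = 1.504
Smallest is C at 1.504 mol; normalising gives C 1.000, H 3.000, Cl 1.000, O 1.001
≈ 1:3:1:1 → CH3ClO

CH3ClO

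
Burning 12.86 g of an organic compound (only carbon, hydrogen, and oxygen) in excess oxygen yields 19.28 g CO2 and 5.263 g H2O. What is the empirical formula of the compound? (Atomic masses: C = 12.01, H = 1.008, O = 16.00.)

mol C = 19.28 / 44.01 = 0.4381; mass C = 0.4381 × 12.01 = 5.261 g
mol H = 2 × (5.263 / 18.02) = 0.5841; mass H = 0.5841 × 1.008 = 0.5888 g
mass O = 12.86 − (5.850) = 7.010 g → mol O = 0.4381
Ratios (÷ 0.4381): C 1.000, H 1.333, O 1.000
Multiply by 3: C 3.00, H 4.00, O 3.00 → C3H4O3

C3H4O3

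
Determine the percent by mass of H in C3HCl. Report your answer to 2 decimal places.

Molar mass = 3(12.01) + 1(1.008) + 1(35.45) = 72.488 g/mol
Mass of H per mole = 1 × 1.008 = 1.008 g
% H = 1.008 / 72.488 × 100 = 1.39%

1.39%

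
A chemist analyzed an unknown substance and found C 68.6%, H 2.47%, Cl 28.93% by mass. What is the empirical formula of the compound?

C7H3Cl

Assume 100 g: 68.6 g C, 2.47 g H, 28.93 g Cl.
n(C) = 68.6/12.01 = 5.712, n(H) = 2.47/1.008 = 2.45, n(Cl) = 28.93/35.45 = 0.8161
Ratios (÷ 0.8161): C 6.999, H 3.003, Cl 1.000
Ratio ≈ 7:3:1, so the empirical formula is C7H3Cl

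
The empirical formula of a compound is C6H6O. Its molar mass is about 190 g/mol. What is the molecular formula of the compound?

Empirical-formula mass = 94.11 g/mol
n = 190 / 94.11 = 2.02 ≈ 2
Molecular formula = (C6H6O)2 = C12H12O2

C12H12O2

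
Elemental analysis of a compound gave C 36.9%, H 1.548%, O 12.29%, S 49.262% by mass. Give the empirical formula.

Assume 100 g: 36.9 g C, 1.548 g H, 12.29 g O, 49.262 g S.
C: 36.9 g ÷ 12.01 g/mol = 3.072 mol
H: 1.548 g ÷ 1.008 g/mol = 1.536 mol
O: 12.29 g ÷ 16.00 g/mol = 0.7681 mol
S: 49.262 g ÷ 32.07 g/mol = 1.536 mol
Smallest is O at 0.7681 mol; normalising gives C 4.000, H 1.999, O 1.000, S 2.000
Ratio ≈ 4:2:1:2, so the empirical formula is C4H2OS2

C4H2OS2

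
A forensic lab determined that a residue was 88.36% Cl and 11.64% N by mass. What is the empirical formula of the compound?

Cl3N

Assume 100 g: 88.36 g Cl, 11.64 g N.
Cl: 88.36 g ÷ 35.45 g/mol = 2.493 mol
N: 11.64 g ÷ 14.01 g/mol = 0.8308 mol
Divide by the smallest (0.8308 mol N): Cl 3.000, N 1.000
≈ 3:1 → Cl3N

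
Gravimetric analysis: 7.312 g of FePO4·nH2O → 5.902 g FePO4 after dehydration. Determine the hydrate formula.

Mass of water lost = 7.312 − 5.902 = 1.41 g → 1.41 / 18.02 = 0.07825 mol H2O
Molar mass of FePO4 = 150.82 g/mol → mol FePO4 = 5.902 / 150.82 = 0.03913
n = 0.07825 / 0.03913 = 2.00 ≈ 2 → FePO4·2H2O

FePO4·2H2O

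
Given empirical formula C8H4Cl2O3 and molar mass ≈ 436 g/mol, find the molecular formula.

C16H8Cl4O6

Empirical-formula mass = 219.01 g/mol
n = 436 / 219.01 = 1.99 ≈ 2
Molecular formula = (C8H4Cl2O3)2 = C16H8Cl4O6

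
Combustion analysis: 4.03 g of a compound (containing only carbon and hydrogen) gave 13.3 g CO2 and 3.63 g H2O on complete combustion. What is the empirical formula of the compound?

C3H4

mol C = 13.3 / 44.01 = 0.3022; mass C = 0.3022 × 12.01 = 3.629 g
mol H = 2 × (3.63 / 18.02) = 0.4029; mass H = 0.4029 × 1.008 = 0.4061 g
Ratios (÷ 0.3022): C 1.000, H 1.333
×3: C 3.00, H 4.00 → C3H4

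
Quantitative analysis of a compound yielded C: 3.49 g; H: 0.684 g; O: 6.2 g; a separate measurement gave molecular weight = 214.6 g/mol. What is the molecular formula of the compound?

Moles — C: 3.49 / 12.01 = 0.2906 mol; H: 0.684 / 1.008 = 0.6786 mol; O: 6.2 / 16.00 = 0.3875 mol
Smallest is C at 0.2906 mol; normalising gives C 1.000, H 2.335, O 1.333
×3: C 3.00, H 7.01, O 4.00 → C3H7O4
Empirical-formula mass = 107.09 g/mol
n = 214.6 / 107.09 = 2.00 ≈ 2
Molecular formula = (C3H7O4)×2 = C6H14O8

C6H14O8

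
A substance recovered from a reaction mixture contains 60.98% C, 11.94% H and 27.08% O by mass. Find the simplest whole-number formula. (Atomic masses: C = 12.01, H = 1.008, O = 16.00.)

Assume 100 g: 60.98 g C, 11.94 g H, 27.08 g O.
Moles — C: 60.98 / 12.01 = 5.077 mol; H: 11.94 / 1.008 = 11.85 mol; O: 27.08 / 16.00 = 1.692 mol
Ratios (÷ 1.692): C 3.000, H 6.999, O 1.000
→ C3H7O

C3H7O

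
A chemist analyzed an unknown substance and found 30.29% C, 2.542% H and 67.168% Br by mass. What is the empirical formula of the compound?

C3H3Br

Assume 100 g: 30.29 g C, 2.542 g H, 67.168 g Br.
C: 30.29 g ÷ 12.01 g/mol = 2.522 mol
H: 2.542 g ÷ 1.008 g/mol = 2.522 mol
Br: 67.168 g ÷ 79.90 g/mol = 0.8407 mol
Smallest is Br at 0.8407 mol; normalising gives C 3.000, H 3.000, Br 1.000
≈ 3:3:1 → C3H3Br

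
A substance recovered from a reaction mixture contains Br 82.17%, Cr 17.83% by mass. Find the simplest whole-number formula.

Assume 100 g: 82.17 g Br, 17.83 g Cr.
Moles — Br: 82.17 / 79.90 = 1.028 mol; Cr: 17.83 / 52.00 = 0.3429 mol
Divide by the smallest (0.3429 mol Cr): Br 2.999, Cr 1.000
→ Br3Cr

Br3Cr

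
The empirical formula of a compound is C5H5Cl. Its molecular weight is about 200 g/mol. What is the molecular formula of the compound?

C10H10Cl2

Empirical-formula mass = 100.54 g/mol
n = 200 / 100.54 = 1.99 ≈ 2
Molecular formula = (C5H5Cl)2 = C10H10Cl2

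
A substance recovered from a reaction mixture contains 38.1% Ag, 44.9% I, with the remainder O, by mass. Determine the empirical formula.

AgIO3

Assume 100 g: 38.1 g Ag, 44.9 g I, 17 g O.
Moles — Ag: 38.1 / 107.87 = 0.3532 mol; I: 44.9 / 126.90 = 0.3538 mol; O: 17 / 16.00 = 1.062 mol
Divide by the smallest (0.3532 mol Ag): Ag 1.000, I 1.002, O 3.008
≈ 1:1:3 → AgIO3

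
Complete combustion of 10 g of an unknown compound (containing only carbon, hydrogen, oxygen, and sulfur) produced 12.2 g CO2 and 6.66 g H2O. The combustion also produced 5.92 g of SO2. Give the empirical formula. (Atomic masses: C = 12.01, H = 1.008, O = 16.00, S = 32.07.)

C3H8O2S

mol C = 12.2 / 44.01 = 0.2772; mass C = 0.2772 × 12.01 = 3.329 g
mol H = 2 × (6.66 / 18.02) = 0.7392; mass H = 0.7392 × 1.008 = 0.7451 g
mol S = 5.92 / 64.07 = 0.09240; mass S = 2.963 g
mass O = 10 − (7.038) = 2.962 g → mol O = 0.1851
Divide by the smallest (0.0924 mol S): C 3.000, H 8.000, O 2.004, S 1.000
→ C3H8O2S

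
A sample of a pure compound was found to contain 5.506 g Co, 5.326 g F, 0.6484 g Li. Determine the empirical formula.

CoF3Li

Moles — Co: 5.506 / 58.93 = 0.09343 mol; F: 5.326 / 19.00 = 0.2803 mol; Li: 0.6484 / 6.94 = 0.09343 mol
Smallest is Li at 0.09343 mol; normalising gives Co 1.000, F 3.000, Li 1.000
≈ 1:3:1 → CoF3Li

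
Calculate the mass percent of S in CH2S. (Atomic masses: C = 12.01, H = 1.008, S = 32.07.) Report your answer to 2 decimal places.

69.57%

Molar mass = 1(12.01) + 2(1.008) + 1(32.07) = 46.096 g/mol
Mass of S per mole = 1 × 32.07 = 32.070 g
% S = 32.070 / 46.096 × 100 = 69.57%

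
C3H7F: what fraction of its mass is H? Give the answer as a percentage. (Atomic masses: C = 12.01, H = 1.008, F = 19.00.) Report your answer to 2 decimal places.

Molar mass = 3(12.01) + 7(1.008) + 1(19.00) = 62.086 g/mol
Mass of H per mole = 7 × 1.008 = 7.056 g
% H = 7.056 / 62.086 × 100 = 11.36%

11.36%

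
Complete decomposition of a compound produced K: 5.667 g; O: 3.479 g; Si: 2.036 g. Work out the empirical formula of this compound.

n(K) = 5.667/39.10 = 0.1449, n(O) = 3.479/16.00 = 0.2174, n(Si) = 2.036/28.09 = 0.07248
Smallest is Si at 0.07248 mol; normalising gives K 2.000, O 3.000, Si 1.000
→ K2O3Si

K2O3Si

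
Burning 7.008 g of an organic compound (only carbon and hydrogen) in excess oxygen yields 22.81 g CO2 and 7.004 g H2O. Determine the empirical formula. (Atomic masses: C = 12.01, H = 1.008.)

mol C = 22.81 / 44.01 = 0.5183; mass C = 0.5183 × 12.01 = 6.225 g
mol H = 2 × (7.004 / 18.02) = 0.7774; mass H = 0.7774 × 1.008 = 0.7836 g
Ratios (÷ 0.5183): C 1.000, H 1.500
Multiply by 2: C 2.00, H 3.00 → C2H3

C2H3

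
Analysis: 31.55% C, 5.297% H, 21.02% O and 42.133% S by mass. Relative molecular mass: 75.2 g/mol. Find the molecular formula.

C2H4OS

Assume 100 g: 31.55 g C, 5.297 g H, 21.02 g O, 42.133 g S.
C: 31.55 g ÷ 12.01 g/mol = 2.627 mol
H: 5.297 g ÷ 1.008 g/mol = 5.255 mol
O: 21.02 g ÷ 16.00 g/mol = 1.314 mol
S: 42.133 g ÷ 32.07 g/mol = 1.314 mol
Divide by the smallest (1.314 mol O): C 2.000, H 4.000, O 1.000, S 1.000
→ C2H4OS
Empirical-formula mass = 76.12 g/mol
n = 75.2 / 76.12 = 0.99 ≈ 1
Molecular formula = empirical formula = C2H4OS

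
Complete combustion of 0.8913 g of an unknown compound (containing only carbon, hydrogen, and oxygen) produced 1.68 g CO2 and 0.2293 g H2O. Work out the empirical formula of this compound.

C3H2O2

mol C = 1.68 / 44.01 = 0.03817; mass C = 0.03817 × 12.01 = 0.4585 g
mol H = 2 × (0.2293 / 18.02) = 0.02545; mass H = 0.02545 × 1.008 = 0.02565 g
mass O = 0.8913 − (0.4841) = 0.4072 g → mol O = 0.02545
Ratios (÷ 0.02545): C 1.500, H 1.000, O 1.000
×2: C 3.00, H 2.00, O 2.00 → C3H2O2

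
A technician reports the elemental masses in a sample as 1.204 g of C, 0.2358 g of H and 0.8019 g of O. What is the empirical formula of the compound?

C6H14O3

C: 1.204 g ÷ 12.01 g/mol = 0.1002 mol
H: 0.2358 g ÷ 1.008 g/mol = 0.2339 mol
O: 0.8019 g ÷ 16.00 g/mol = 0.05012 mol
Divide by the smallest (0.05012 mol O): C 2.000, H 4.667, O 1.000
Scaling by 3: C 6.00, H 14.00, O 3.00 → C6H14O3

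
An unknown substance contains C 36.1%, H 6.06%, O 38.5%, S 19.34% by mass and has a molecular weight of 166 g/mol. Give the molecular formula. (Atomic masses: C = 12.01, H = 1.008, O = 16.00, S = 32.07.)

Assume 100 g: 36.1 g C, 6.06 g H, 38.5 g O, 19.34 g S.
Moles — C: 36.1 / 12.01 = 3.006 mol; H: 6.06 / 1.008 = 6.012 mol; O: 38.5 / 16.00 = 2.406 mol; S: 19.34 / 32.07 = 0.6031 mol
Divide by the smallest (0.6031 mol S): C 4.984, H 9.969, O 3.990, S 1.000
Ratio ≈ 5:10:4:1, so the empirical formula is C5H10O4S
Empirical-formula mass = 166.20 g/mol
n = 166 / 166.20 = 1.00 ≈ 1
Molecular formula = empirical formula = C5H10O4S

C5H10O4S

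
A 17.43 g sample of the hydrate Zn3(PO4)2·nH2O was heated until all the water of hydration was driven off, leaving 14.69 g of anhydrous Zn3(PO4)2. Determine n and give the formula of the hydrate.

Mass of water lost = 17.43 − 14.69 = 2.74 g → 2.74 / 18.02 = 0.1521 mol H2O
Molar mass of Zn3(PO4)2 = 386.08 g/mol → mol Zn3(PO4)2 = 14.69 / 386.08 = 0.03805
n = 0.1521 / 0.03805 = 4.00 ≈ 4 → Zn3(PO4)2·4H2O

Zn3(PO4)2·4H2O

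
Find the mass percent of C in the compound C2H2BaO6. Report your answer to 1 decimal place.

9.3%

Molar mass = 2(12.01) + 2(1.008) + 1(137.33) + 6(16.00) = 259.366 g/mol
Mass of C per mole = 2 × 12.01 = 24.020 g
% C = 24.020 / 259.366 × 100 = 9.3%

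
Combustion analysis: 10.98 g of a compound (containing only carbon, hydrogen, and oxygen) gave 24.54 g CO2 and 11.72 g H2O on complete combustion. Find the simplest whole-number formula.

mol C = 24.54 / 44.01 = 0.5576; mass C = 0.5576 × 12.01 = 6.697 g
mol H = 2 × (11.72 / 18.02) = 1.301; mass H = 1.301 × 1.008 = 1.311 g
mass O = 10.98 − (8.008) = 2.972 g → mol O = 0.1858
Ratios (÷ 0.1858): C 3.002, H 7.003, O 1.000
≈ 3:7:1 → C3H7O

C3H7O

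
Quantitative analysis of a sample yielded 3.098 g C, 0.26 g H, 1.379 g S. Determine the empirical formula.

C6H6S

C: 3.098 g ÷ 12.01 g/mol = 0.258 mol
H: 0.26 g ÷ 1.008 g/mol = 0.2579 mol
S: 1.379 g ÷ 32.07 g/mol = 0.043 mol
Smallest is S at 0.043 mol; normalising gives C 5.999, H 5.999, S 1.000
→ C6H6S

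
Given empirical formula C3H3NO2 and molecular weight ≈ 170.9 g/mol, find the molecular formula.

Empirical-formula mass = 85.06 g/mol
n = 170.9 / 85.06 = 2.01 ≈ 2
Molecular formula = (C3H3NO2)2 = C6H6N2O4

C6H6N2O4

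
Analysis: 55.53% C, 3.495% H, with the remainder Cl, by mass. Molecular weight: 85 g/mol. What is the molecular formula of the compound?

Assume 100 g: 55.53 g C, 3.495 g H, 40.975 g Cl.
n(C) = 55.53/12.01 = 4.624, n(H) = 3.495/1.008 = 3.467, n(Cl) = 40.975/35.45 = 1.156
Divide by the smallest (1.156 mol Cl): C 4.000, H 3.000, Cl 1.000
≈ 4:3:1 → C4H3Cl
Empirical-formula mass = 86.51 g/mol
n = 85 / 86.51 = 0.98 ≈ 1
Molecular formula = empirical formula = C4H3Cl

C4H3Cl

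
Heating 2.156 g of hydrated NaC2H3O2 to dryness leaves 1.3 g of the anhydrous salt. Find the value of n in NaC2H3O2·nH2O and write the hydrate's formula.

NaC2H3O2·3H2O

Mass of water lost = 2.156 − 1.3 = 0.856 g → 0.856 / 18.02 = 0.0475 mol H2O
Molar mass of NaC2H3O2 = 82.03 g/mol → mol NaC2H3O2 = 1.3 / 82.03 = 0.01585
n = 0.0475 / 0.01585 = 3.00 ≈ 3 → NaC2H3O2·3H2O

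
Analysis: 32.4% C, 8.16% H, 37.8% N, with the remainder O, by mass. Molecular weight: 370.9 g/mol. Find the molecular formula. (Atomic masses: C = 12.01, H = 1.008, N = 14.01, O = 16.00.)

Assume 100 g: 32.4 g C, 8.16 g H, 37.8 g N, 21.64 g O.
Moles — C: 32.4 / 12.01 = 2.698 mol; H: 8.16 / 1.008 = 8.095 mol; N: 37.8 / 14.01 = 2.698 mol; O: 21.64 / 16.00 = 1.353 mol
Ratios (÷ 1.353): C 1.995, H 5.985, N 1.995, O 1.000
→ C2H6N2O
Empirical-formula mass = 74.09 g/mol
n = 370.9 / 74.09 = 5.01 ≈ 5
Molecular formula = (C2H6N2O)×5 = C10H30N10O5

C10H30N10O5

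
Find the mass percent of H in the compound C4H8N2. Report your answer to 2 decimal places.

9.59%

Molar mass = 4(12.01) + 8(1.008) + 2(14.01) = 84.124 g/mol
Mass of H per mole = 8 × 1.008 = 8.064 g
% H = 8.064 / 84.124 × 100 = 9.59%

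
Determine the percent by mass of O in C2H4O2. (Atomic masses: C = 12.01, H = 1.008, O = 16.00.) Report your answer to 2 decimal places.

Molar mass = 2(12.01) + 4(1.008) + 2(16.00) = 60.052 g/mol
Mass of O per mole = 2 × 16.00 = 32.000 g
% O = 32.000 / 60.052 × 100 = 53.29%

53.29%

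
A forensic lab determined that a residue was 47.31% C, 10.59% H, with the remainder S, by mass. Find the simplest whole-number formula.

Assume 100 g: 47.31 g C, 10.59 g H, 42.1 g S.
n(C) = 47.31/12.01 = 3.939, n(H) = 10.59/1.008 = 10.51, n(S) = 42.1/32.07 = 1.313
Ratios (÷ 1.313): C 3.001, H 8.003, S 1.000
Ratio ≈ 3:8:1, so the empirical formula is C3H8S

C3H8S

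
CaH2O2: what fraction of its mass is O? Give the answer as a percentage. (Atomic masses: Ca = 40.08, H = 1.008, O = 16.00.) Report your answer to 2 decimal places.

43.19%

Molar mass = 1(40.08) + 2(1.008) + 2(16.00) = 74.096 g/mol
Mass of O per mole = 2 × 16.00 = 32.000 g
% O = 32.000 / 74.096 × 100 = 43.19%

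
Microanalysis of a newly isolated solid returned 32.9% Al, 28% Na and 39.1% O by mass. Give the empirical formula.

Assume 100 g: 32.9 g Al, 28 g Na, 39.1 g O.
n(Al) = 32.9/26.98 = 1.219, n(Na) = 28/22.99 = 1.218, n(O) = 39.1/16.00 = 2.444
Ratios (÷ 1.218): Al 1.001, Na 1.000, O 2.006
≈ 1:1:2 → AlNaO2

AlNaO2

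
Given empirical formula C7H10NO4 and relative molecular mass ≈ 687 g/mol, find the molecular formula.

Empirical-formula mass = 172.16 g/mol
n = 687 / 172.16 = 3.99 ≈ 4
Molecular formula = (C7H10NO4)4 = C28H40N4O16

C28H40N4O16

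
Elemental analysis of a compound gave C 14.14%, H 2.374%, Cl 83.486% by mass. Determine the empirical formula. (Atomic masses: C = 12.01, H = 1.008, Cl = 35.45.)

CH2Cl2

Assume 100 g: 14.14 g C, 2.374 g H, 83.486 g Cl.
C: 14.14 g ÷ 12.01 g/mol = 1.177 mol
H: 2.374 g ÷ 1.008 g/mol = 2.355 mol
Cl: 83.486 g ÷ 35.45 g/mol = 2.355 mol
Ratios (÷ 1.177): C 1.000, H 2.000, Cl 2.000
Ratio ≈ 1:2:2, so the empirical formula is CH2Cl2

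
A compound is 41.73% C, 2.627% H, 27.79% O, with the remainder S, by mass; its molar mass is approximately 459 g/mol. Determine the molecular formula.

C16H12O8S4

Assume 100 g: 41.73 g C, 2.627 g H, 27.79 g O, 27.853 g S.
C: 41.73 g ÷ 12.01 g/mol = 3.475 mol
H: 2.627 g ÷ 1.008 g/mol = 2.606 mol
O: 27.79 g ÷ 16.00 g/mol = 1.737 mol
S: 27.853 g ÷ 32.07 g/mol = 0.8685 mol
Ratios (÷ 0.8685): C 4.001, H 3.001, O 2.000, S 1.000
≈ 4:3:2:1 → C4H3O2S
Empirical-formula mass = 115.13 g/mol
n = 459 / 115.13 = 3.99 ≈ 4
Molecular formula = (C4H3O2S)×4 = C16H12O8S4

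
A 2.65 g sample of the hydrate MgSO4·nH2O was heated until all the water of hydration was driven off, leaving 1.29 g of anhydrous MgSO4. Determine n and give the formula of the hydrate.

MgSO4·7H2O

Mass of water lost = 2.65 − 1.29 = 1.36 g → 1.36 / 18.02 = 0.07547 mol H2O
Molar mass of MgSO4 = 120.38 g/mol → mol MgSO4 = 1.29 / 120.38 = 0.01072
n = 0.07547 / 0.01072 = 7.04 ≈ 7 → MgSO4·7H2O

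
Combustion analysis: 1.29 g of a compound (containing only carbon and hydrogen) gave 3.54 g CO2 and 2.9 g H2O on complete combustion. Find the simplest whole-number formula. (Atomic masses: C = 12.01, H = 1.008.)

CH4

mol C = 3.54 / 44.01 = 0.08044; mass C = 0.08044 × 12.01 = 0.9660 g
mol H = 2 × (2.9 / 18.02) = 0.3219; mass H = 0.3219 × 1.008 = 0.3244 g
Divide by the smallest (0.08044 mol C): C 1.000, H 4.001
Ratio ≈ 1:4, so the empirical formula is CH4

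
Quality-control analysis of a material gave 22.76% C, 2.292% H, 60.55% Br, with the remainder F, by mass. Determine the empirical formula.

Assume 100 g: 22.76 g C, 2.292 g H, 60.55 g Br, 14.398 g F.
Moles — C: 22.76 / 12.01 = 1.895 mol; H: 2.292 / 1.008 = 2.274 mol; Br: 60.55 / 79.90 = 0.7578 mol; F: 14.398 / 19.00 = 0.7578 mol
Divide by the smallest (0.7578 mol F): C 2.501, H 3.001, Br 1.000, F 1.000
Scaling by 2: C 5.00, H 6.00, Br 2.00, F 2.00 → C5H6Br2F2

C5H6Br2F2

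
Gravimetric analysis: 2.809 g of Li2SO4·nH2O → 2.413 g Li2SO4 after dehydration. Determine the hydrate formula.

Li2SO4·H2O

Mass of water lost = 2.809 − 2.413 = 0.396 g → 0.396 / 18.02 = 0.02198 mol H2O
Molar mass of Li2SO4 = 109.95 g/mol → mol Li2SO4 = 2.413 / 109.95 = 0.02195
n = 0.02198 / 0.02195 = 1.00 ≈ 1 → Li2SO4·H2O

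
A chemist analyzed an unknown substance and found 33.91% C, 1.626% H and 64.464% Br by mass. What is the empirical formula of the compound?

Assume 100 g: 33.91 g C, 1.626 g H, 64.464 g Br.
Moles — C: 33.91 / 12.01 = 2.823 mol; H: 1.626 / 1.008 = 1.613 mol; Br: 64.464 / 79.90 = 0.8068 mol
Ratios (÷ 0.8068): C 3.500, H 1.999, Br 1.000
Scaling by 2: C 7.00, H 4.00, Br 2.00 → C7H4Br2

C7H4Br2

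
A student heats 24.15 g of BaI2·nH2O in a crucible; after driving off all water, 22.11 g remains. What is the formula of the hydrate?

Mass of water lost = 24.15 − 22.11 = 2.04 g → 2.04 / 18.02 = 0.1132 mol H2O
Molar mass of BaI2 = 391.13 g/mol → mol BaI2 = 22.11 / 391.13 = 0.05653
n = 0.1132 / 0.05653 = 2.00 ≈ 2 → BaI2·2H2O

BaI2·2H2O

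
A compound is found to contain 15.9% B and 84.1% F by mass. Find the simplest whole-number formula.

Assume 100 g: 15.9 g B, 84.1 g F.
B: 15.9 g ÷ 10.81 g/mol = 1.471 mol
F: 84.1 g ÷ 19.00 g/mol = 4.426 mol
Ratios (÷ 1.471): B 1.000, F 3.009
Ratio ≈ 1:3, so the empirical formula is BF3

BF3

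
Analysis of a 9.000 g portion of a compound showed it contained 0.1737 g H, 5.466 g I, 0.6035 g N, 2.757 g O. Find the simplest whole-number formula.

Moles — H: 0.1737 / 1.008 = 0.1723 mol; I: 5.466 / 126.90 = 0.04307 mol; N: 0.6035 / 14.01 = 0.04308 mol; O: 2.757 / 16.00 = 0.1723 mol
Ratios (÷ 0.04307): H 4.001, I 1.000, N 1.000, O 4.000
Ratio ≈ 4:1:1:4, so the empirical formula is H4INO4

H4INO4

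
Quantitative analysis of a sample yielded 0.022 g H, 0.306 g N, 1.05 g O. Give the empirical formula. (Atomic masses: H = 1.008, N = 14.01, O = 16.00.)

H: 0.022 g ÷ 1.008 g/mol = 0.02183 mol
N: 0.306 g ÷ 14.01 g/mol = 0.02184 mol
O: 1.05 g ÷ 16.00 g/mol = 0.06563 mol
Divide by the smallest (0.02183 mol H): H 1.000, N 1.001, O 3.007
≈ 1:1:3 → HNO3

HNO3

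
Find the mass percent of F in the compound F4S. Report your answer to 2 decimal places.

Molar mass = 4(19.00) + 1(32.07) = 108.070 g/mol
Mass of F per mole = 4 × 19.00 = 76.000 g
% F = 76.000 / 108.070 × 100 = 70.32%

70.32%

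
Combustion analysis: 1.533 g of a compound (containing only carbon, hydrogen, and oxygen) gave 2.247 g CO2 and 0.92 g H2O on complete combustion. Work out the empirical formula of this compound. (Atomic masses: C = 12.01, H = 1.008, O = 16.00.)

mol C = 2.247 / 44.01 = 0.05106; mass C = 0.05106 × 12.01 = 0.6132 g
mol H = 2 × (0.92 / 18.02) = 0.1021; mass H = 0.1021 × 1.008 = 0.1029 g
mass O = 1.533 − (0.7161) = 0.8169 g → mol O = 0.05106
Ratios (÷ 0.05106): C 1.000, H 2.000, O 1.000
≈ 1:2:1 → CH2O

CH2O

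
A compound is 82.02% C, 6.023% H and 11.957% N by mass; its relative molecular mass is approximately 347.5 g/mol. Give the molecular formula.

Assume 100 g: 82.02 g C, 6.023 g H, 11.957 g N.
n(C) = 82.02/12.01 = 6.829, n(H) = 6.023/1.008 = 5.975, n(N) = 11.957/14.01 = 0.8535
Smallest is N at 0.8535 mol; normalising gives C 8.002, H 7.001, N 1.000
≈ 8:7:1 → C8H7N
Empirical-formula mass = 117.15 g/mol
n = 347.5 / 117.15 = 2.97 ≈ 3
Molecular formula = (C8H7N)×3 = C24H21N3

C24H21N3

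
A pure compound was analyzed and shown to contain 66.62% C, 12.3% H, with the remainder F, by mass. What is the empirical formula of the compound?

Assume 100 g: 66.62 g C, 12.3 g H, 21.08 g F.
C: 66.62 g ÷ 12.01 g/mol = 5.547 mol
H: 12.3 g ÷ 1.008 g/mol = 12.2 mol
F: 21.08 g ÷ 19.00 g/mol = 1.109 mol
Ratios (÷ 1.109): C 5.000, H 10.998, F 1.000
≈ 5:11:1 → C5H11F

C5H11F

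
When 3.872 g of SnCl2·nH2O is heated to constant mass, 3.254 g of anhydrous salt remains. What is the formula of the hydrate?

Mass of water lost = 3.872 − 3.254 = 0.618 g → 0.618 / 18.02 = 0.0343 mol H2O
Molar mass of SnCl2 = 189.61 g/mol → mol SnCl2 = 3.254 / 189.61 = 0.01716
n = 0.0343 / 0.01716 = 2.00 ≈ 2 → SnCl2·2H2O

SnCl2·2H2O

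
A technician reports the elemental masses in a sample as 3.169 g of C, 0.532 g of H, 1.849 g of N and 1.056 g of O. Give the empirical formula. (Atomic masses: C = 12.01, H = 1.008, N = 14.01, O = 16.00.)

Moles — C: 3.169 / 12.01 = 0.2639 mol; H: 0.532 / 1.008 = 0.5278 mol; N: 1.849 / 14.01 = 0.132 mol; O: 1.056 / 16.00 = 0.066 mol
Ratios (÷ 0.066): C 3.998, H 7.997, N 2.000, O 1.000
Ratio ≈ 4:8:2:1, so the empirical formula is C4H8N2O

C4H8N2O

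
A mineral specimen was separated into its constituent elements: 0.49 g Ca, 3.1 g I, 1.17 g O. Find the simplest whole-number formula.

Moles — Ca: 0.49 / 40.08 = 0.01223 mol; I: 3.1 / 126.90 = 0.02443 mol; O: 1.17 / 16.00 = 0.07312 mol
Ratios (÷ 0.01223): Ca 1.000, I 1.998, O 5.981
≈ 1:2:6 → CaI2O6

CaI2O6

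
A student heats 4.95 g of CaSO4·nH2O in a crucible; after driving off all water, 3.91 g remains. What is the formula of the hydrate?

CaSO4·2H2O

Mass of water lost = 4.95 − 3.91 = 1.04 g → 1.04 / 18.02 = 0.05771 mol H2O
Molar mass of CaSO4 = 136.15 g/mol → mol CaSO4 = 3.91 / 136.15 = 0.02872
n = 0.05771 / 0.02872 = 2.01 ≈ 2 → CaSO4·2H2O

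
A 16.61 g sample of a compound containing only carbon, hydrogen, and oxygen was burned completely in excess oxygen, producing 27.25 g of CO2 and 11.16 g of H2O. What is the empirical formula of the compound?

C5H10O4

mol C = 27.25 / 44.01 = 0.6192; mass C = 0.6192 × 12.01 = 7.436 g
mol H = 2 × (11.16 / 18.02) = 1.239; mass H = 1.239 × 1.008 = 1.249 g
mass O = 16.61 − (8.685) = 7.925 g → mol O = 0.4953
Divide by the smallest (0.4953 mol O): C 1.250, H 2.501, O 1.000
Scaling by 4: C 5.00, H 10.00, O 4.00 → C5H10O4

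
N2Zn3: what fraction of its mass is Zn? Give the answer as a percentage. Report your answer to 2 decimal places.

87.50%

Molar mass = 2(14.01) + 3(65.38) = 224.160 g/mol
Mass of Zn per mole = 3 × 65.38 = 196.140 g
% Zn = 196.140 / 224.160 × 100 = 87.50%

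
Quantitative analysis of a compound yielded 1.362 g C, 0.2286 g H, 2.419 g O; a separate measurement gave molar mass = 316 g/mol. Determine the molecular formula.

C: 1.362 g ÷ 12.01 g/mol = 0.1134 mol
H: 0.2286 g ÷ 1.008 g/mol = 0.2268 mol
O: 2.419 g ÷ 16.00 g/mol = 0.1512 mol
Smallest is C at 0.1134 mol; normalising gives C 1.000, H 2.000, O 1.333
Multiply by 3: C 3.00, H 6.00, O 4.00 → C3H6O4
Empirical-formula mass = 106.08 g/mol
n = 316 / 106.08 = 2.98 ≈ 3
Molecular formula = (C3H6O4)×3 = C9H18O12

C9H18O12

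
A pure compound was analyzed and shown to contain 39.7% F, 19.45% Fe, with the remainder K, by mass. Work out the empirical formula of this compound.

F6FeK3

Assume 100 g: 39.7 g F, 19.45 g Fe, 40.85 g K.
Moles — F: 39.7 / 19.00 = 2.089 mol; Fe: 19.45 / 55.85 = 0.3483 mol; K: 40.85 / 39.10 = 1.045 mol
Smallest is Fe at 0.3483 mol; normalising gives F 6.000, Fe 1.000, K 3.000
≈ 6:1:3 → F6FeK3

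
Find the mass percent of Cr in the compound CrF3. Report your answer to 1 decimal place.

Molar mass = 1(52.00) + 3(19.00) = 109.000 g/mol
Mass of Cr per mole = 1 × 52.00 = 52.000 g
% Cr = 52.000 / 109.000 × 100 = 47.7%

47.7%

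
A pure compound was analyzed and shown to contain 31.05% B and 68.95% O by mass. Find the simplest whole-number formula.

Assume 100 g: 31.05 g B, 68.95 g O.
n(B) = 31.05/10.81 = 2.872, n(O) = 68.95/16.00 = 4.309
Ratios (÷ 2.872): B 1.000, O 1.500
Multiply by 2: B 2.00, O 3.00 → B2O3

B2O3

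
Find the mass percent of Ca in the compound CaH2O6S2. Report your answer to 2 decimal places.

Molar mass = 1(40.08) + 2(1.008) + 6(16.00) + 2(32.07) = 202.236 g/mol
Mass of Ca per mole = 1 × 40.08 = 40.080 g
% Ca = 40.080 / 202.236 × 100 = 19.82%

19.82%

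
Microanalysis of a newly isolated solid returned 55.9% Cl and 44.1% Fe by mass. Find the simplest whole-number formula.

Assume 100 g: 55.9 g Cl, 44.1 g Fe.
Cl: 55.9 g ÷ 35.45 g/mol = 1.577 mol
Fe: 44.1 g ÷ 55.85 g/mol = 0.7896 mol
Ratios (÷ 0.7896): Cl 1.997, Fe 1.000
→ Cl2Fe

Cl2Fe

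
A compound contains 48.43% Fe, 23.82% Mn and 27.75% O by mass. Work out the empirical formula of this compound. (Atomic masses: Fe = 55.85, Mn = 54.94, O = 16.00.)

Assume 100 g: 48.43 g Fe, 23.82 g Mn, 27.75 g O.
Moles — Fe: 48.43 / 55.85 = 0.8671 mol; Mn: 23.82 / 54.94 = 0.4336 mol; O: 27.75 / 16.00 = 1.734 mol
Divide by the smallest (0.4336 mol Mn): Fe 2.000, Mn 1.000, O 4.000
≈ 2:1:4 → Fe2MnO4

Fe2MnO4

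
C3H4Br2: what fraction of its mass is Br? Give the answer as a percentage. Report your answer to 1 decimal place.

Molar mass = 3(12.01) + 4(1.008) + 2(79.90) = 199.862 g/mol
Mass of Br per mole = 2 × 79.90 = 159.800 g
% Br = 159.800 / 199.862 × 100 = 80.0%

80.0%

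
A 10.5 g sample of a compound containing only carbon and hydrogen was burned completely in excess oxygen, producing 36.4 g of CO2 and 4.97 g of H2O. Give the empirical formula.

C3H2

mol C = 36.4 / 44.01 = 0.8271; mass C = 0.8271 × 12.01 = 9.933 g
mol H = 2 × (4.97 / 18.02) = 0.5516; mass H = 0.5516 × 1.008 = 0.5560 g
Smallest is H at 0.5516 mol; normalising gives C 1.499, H 1.000
Scaling by 2: C 3.00, H 2.00 → C3H2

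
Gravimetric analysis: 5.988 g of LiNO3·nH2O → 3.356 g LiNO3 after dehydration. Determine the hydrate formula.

Mass of water lost = 5.988 − 3.356 = 2.632 g → 2.632 / 18.02 = 0.1461 mol H2O
Molar mass of LiNO3 = 68.95 g/mol → mol LiNO3 = 3.356 / 68.95 = 0.04867
n = 0.1461 / 0.04867 = 3.00 ≈ 3 → LiNO3·3H2O

LiNO3·3H2O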